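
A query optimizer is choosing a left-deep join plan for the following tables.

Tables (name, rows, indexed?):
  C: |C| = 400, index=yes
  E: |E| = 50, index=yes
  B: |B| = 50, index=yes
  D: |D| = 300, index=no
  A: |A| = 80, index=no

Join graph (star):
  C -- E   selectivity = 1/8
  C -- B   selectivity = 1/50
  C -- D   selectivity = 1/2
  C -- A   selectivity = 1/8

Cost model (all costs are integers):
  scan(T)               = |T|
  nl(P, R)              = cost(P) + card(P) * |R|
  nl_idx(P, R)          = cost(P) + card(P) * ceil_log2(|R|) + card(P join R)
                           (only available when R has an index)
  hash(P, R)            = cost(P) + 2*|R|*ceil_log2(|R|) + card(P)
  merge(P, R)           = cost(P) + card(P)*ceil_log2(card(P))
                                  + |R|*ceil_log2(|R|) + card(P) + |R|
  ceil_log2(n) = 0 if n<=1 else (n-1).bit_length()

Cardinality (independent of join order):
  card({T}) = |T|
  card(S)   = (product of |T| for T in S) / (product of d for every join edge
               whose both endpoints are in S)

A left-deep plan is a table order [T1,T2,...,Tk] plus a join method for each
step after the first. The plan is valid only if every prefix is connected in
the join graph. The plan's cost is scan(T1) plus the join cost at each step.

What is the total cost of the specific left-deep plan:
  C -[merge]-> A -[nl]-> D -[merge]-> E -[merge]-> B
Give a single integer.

100055740

step 1: scan C: cost=400, card=400
step 2: join A via merge
    card(P join A) = 400*80/(8) = 4000
    cost = 400 + 400*9 + 80*7 + 400 + 80 = 5040
step 3: join D via nl
    card(P join D) = 4000*300/(2) = 600000
    cost = 5040 + 4000*300 = 1205040
step 4: join E via merge
    card(P join E) = 600000*50/(8) = 3750000
    cost = 1205040 + 600000*20 + 50*6 + 600000 + 50 = 13805390
step 5: join B via merge
    card(P join B) = 3750000*50/(50) = 3750000
    cost = 13805390 + 3750000*22 + 50*6 + 3750000 + 50 = 100055740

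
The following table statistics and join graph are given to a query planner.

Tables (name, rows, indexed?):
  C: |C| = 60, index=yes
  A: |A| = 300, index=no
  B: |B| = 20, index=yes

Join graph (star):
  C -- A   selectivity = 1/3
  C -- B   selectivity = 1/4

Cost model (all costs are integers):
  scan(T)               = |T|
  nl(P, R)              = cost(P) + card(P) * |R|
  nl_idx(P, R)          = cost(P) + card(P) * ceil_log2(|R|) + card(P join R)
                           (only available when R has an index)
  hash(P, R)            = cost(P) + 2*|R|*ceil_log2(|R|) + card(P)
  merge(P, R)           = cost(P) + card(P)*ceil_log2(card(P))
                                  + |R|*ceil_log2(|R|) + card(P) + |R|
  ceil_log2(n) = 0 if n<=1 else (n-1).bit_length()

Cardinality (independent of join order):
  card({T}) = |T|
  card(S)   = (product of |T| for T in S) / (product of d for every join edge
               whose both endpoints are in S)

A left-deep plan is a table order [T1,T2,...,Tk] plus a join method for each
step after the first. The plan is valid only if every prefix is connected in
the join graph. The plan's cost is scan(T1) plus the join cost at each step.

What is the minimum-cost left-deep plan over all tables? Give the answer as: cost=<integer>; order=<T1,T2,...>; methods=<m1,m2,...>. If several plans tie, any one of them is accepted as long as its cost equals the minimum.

cost=6020; order=C,B,A; methods=hash,hash

Selinger DP (subsets sized 1..n):
  {C}: scan cost=60, card=60
  {A}: scan cost=300, card=300
  {B}: scan cost=20, card=20
  {AC}: card=6000; try (C,hash)→1320, (A,merge)→3480, (C,merge)→3720, (A,hash)→5520, (C,nl_idx)→8100, (A,nl)→18060 …(+1); best=1320 via (C,hash)
  {BC}: card=300; try (B,hash)→320, (C,nl_idx)→440, (C,merge)→560, (B,merge)→600, (B,nl_idx)→660, (C,hash)→760 …(+2); best=320 via (B,hash)
  {ABC}: card=30000; try (A,hash)→6020, (A,merge)→6320, (B,hash)→7520, (B,nl_idx)→61320, (B,merge)→85440, (A,nl)→90320 …(+1); best=6020 via (A,hash)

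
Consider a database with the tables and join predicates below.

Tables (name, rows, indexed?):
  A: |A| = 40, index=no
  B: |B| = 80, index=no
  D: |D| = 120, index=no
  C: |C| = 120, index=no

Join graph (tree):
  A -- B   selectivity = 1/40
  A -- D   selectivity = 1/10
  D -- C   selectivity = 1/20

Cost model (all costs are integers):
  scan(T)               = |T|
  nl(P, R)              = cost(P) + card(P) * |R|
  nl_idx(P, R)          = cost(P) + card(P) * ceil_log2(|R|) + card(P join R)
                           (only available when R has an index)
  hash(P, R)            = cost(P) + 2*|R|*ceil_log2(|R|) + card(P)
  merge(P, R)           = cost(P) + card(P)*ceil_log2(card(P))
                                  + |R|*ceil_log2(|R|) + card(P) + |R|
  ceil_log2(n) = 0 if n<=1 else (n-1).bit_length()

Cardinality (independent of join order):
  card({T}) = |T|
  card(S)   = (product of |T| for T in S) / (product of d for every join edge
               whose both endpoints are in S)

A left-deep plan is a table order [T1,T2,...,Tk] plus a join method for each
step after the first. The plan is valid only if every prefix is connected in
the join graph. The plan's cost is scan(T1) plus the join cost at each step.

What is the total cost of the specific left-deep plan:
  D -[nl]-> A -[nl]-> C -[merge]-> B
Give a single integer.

100600

step 1: scan D: cost=120, card=120
step 2: join A via nl
    card(P join A) = 120*40/(10) = 480
    cost = 120 + 120*40 = 4920
step 3: join C via nl
    card(P join C) = 480*120/(20) = 2880
    cost = 4920 + 480*120 = 62520
step 4: join B via merge
    card(P join B) = 2880*80/(40) = 5760
    cost = 62520 + 2880*12 + 80*7 + 2880 + 80 = 100600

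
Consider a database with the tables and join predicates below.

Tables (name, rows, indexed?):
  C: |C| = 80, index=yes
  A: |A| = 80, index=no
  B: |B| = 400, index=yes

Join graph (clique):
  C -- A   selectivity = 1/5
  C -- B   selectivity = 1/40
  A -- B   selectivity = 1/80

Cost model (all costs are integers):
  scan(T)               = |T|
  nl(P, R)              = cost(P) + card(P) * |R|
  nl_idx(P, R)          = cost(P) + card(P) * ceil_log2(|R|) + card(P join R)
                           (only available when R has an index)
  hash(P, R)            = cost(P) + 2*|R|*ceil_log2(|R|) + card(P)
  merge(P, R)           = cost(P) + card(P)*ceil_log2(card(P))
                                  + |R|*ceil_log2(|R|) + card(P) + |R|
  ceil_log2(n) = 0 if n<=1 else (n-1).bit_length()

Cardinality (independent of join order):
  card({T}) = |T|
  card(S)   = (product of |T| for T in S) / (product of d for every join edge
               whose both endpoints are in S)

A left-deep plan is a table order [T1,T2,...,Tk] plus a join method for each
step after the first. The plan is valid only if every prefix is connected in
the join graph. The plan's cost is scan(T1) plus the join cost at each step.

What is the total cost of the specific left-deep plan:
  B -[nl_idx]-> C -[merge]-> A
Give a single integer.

step 1: scan B: cost=400, card=400
step 2: join C via nl_idx
    card(P join C) = 400*80/(40) = 800
    cost = 400 + 400*7 + 800 = 4000
step 3: join A via merge
    card(P join A) = 800*80/(5*80) = 160
    cost = 4000 + 800*10 + 80*7 + 800 + 80 = 13440

13440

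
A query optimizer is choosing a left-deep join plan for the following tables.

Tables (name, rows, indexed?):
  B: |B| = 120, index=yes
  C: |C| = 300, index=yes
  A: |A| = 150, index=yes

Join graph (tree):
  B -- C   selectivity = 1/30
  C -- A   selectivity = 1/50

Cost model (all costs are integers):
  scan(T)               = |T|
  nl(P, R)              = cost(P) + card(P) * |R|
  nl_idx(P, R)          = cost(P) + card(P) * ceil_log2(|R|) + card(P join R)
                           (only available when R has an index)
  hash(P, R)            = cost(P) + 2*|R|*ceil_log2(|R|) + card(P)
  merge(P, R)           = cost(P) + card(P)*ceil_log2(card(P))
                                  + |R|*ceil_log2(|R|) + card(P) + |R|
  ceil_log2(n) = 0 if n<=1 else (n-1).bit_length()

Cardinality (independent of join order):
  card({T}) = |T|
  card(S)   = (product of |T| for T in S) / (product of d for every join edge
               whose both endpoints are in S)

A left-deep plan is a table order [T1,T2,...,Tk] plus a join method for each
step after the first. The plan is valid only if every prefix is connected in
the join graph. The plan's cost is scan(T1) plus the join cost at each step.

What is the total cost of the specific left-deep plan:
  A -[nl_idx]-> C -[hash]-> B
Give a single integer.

4980

step 1: scan A: cost=150, card=150
step 2: join C via nl_idx
    card(P join C) = 150*300/(50) = 900
    cost = 150 + 150*9 + 900 = 2400
step 3: join B via hash
    card(P join B) = 900*120/(30) = 3600
    cost = 2400 + 2*120*7 + 900 = 4980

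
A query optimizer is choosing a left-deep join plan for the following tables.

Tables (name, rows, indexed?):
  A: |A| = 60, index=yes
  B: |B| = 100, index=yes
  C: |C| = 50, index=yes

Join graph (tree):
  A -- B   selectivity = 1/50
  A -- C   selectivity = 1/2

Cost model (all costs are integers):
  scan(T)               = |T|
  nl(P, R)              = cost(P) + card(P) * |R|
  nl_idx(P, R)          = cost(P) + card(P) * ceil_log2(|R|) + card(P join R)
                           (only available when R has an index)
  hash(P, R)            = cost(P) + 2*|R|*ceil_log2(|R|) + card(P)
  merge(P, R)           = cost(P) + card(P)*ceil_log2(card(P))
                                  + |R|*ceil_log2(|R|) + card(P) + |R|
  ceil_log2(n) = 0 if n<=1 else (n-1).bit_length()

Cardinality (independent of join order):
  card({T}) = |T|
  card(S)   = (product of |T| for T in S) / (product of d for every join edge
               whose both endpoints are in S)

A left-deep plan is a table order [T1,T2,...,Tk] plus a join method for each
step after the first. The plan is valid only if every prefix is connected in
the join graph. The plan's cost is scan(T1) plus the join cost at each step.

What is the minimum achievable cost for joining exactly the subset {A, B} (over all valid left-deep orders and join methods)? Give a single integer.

Selinger DP over subsets of {A,B}:
  {A}: scan cost=60, card=60
  {B}: scan cost=100, card=100
  {AB}: card=120; try (B,nl_idx)→600, (A,nl_idx)→820, (A,hash)→920, (B,merge)→1280, (A,merge)→1320, (B,hash)→1520 …(+2); best=600 via (B,nl_idx)

600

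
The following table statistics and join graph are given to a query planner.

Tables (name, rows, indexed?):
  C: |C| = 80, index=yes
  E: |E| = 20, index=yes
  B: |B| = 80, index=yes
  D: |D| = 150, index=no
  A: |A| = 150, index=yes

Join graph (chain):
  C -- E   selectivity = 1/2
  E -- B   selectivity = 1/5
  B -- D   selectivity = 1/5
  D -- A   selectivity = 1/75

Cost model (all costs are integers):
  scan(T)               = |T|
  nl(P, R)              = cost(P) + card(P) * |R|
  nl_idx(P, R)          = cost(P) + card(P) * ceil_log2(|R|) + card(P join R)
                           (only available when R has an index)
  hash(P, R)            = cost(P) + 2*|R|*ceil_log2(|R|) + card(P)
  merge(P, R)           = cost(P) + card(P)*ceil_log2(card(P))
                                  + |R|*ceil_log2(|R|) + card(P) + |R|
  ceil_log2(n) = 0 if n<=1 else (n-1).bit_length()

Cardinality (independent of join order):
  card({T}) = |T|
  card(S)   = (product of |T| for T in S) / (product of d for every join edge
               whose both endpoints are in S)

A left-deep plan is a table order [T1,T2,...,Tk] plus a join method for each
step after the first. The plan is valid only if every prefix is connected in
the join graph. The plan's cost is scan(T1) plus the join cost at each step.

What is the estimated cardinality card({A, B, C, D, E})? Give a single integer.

Tables in S: A(150), B(80), C(80), D(150), E(20)
Edges inside S: C-E(d=2), E-B(d=5), B-D(d=5), D-A(d=75)
numerator = 150 * 80 * 80 * 150 * 20 = 2880000000
denominator = 2 * 5 * 5 * 75 = 3750
card(S) = 2880000000 / 3750 = 768000

768000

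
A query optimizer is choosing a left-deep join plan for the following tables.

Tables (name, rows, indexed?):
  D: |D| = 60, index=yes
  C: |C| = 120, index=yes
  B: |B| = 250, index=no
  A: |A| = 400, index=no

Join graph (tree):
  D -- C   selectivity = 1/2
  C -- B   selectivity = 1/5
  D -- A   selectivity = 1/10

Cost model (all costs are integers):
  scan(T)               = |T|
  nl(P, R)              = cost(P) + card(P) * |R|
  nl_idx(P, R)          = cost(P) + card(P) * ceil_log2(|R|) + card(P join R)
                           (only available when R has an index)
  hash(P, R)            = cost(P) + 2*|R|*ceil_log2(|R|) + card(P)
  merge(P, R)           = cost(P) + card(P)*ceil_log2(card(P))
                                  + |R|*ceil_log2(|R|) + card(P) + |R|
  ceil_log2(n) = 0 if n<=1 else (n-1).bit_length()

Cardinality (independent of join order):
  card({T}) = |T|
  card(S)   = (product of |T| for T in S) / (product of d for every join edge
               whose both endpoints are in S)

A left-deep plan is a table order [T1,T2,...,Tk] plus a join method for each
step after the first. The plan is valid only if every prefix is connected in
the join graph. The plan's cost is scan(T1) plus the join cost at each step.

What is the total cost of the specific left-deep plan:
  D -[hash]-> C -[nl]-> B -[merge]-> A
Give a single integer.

step 1: scan D: cost=60, card=60
step 2: join C via hash
    card(P join C) = 60*120/(2) = 3600
    cost = 60 + 2*120*7 + 60 = 1800
step 3: join B via nl
    card(P join B) = 3600*250/(5) = 180000
    cost = 1800 + 3600*250 = 901800
step 4: join A via merge
    card(P join A) = 180000*400/(10) = 7200000
    cost = 901800 + 180000*18 + 400*9 + 180000 + 400 = 4325800

4325800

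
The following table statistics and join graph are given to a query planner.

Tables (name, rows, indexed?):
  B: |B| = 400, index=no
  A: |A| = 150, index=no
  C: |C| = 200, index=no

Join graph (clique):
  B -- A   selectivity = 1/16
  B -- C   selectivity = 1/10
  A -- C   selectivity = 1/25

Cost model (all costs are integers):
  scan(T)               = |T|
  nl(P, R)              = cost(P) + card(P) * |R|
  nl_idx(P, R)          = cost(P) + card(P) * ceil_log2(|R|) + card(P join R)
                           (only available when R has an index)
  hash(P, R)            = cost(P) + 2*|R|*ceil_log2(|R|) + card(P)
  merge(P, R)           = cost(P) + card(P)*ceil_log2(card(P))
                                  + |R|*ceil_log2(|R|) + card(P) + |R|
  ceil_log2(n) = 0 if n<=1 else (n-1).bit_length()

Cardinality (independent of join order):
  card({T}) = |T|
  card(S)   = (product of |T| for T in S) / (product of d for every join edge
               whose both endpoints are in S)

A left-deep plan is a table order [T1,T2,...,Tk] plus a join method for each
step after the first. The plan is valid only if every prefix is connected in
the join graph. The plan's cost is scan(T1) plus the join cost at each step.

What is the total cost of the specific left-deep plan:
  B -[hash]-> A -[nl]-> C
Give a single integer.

753200

step 1: scan B: cost=400, card=400
step 2: join A via hash
    card(P join A) = 400*150/(16) = 3750
    cost = 400 + 2*150*8 + 400 = 3200
step 3: join C via nl
    card(P join C) = 3750*200/(10*25) = 3000
    cost = 3200 + 3750*200 = 753200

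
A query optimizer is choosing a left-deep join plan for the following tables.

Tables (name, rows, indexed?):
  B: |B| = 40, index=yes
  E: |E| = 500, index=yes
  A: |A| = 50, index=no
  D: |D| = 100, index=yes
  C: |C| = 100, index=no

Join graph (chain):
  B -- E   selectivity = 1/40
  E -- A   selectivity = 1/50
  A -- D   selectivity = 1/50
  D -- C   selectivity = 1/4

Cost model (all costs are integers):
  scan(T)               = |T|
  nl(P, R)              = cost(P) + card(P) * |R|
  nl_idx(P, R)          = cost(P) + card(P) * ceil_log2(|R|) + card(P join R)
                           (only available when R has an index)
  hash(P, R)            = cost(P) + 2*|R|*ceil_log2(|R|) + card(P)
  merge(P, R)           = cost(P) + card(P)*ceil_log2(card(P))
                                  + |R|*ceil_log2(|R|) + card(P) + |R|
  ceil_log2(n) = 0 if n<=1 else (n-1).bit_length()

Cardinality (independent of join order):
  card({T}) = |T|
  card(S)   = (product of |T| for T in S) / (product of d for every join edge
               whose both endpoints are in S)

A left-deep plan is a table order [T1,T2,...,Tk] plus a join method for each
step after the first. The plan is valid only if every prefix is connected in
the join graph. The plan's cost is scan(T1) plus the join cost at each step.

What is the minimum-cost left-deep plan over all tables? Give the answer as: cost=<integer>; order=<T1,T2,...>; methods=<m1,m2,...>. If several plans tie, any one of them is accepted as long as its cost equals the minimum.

cost=6280; order=A,E,B,D,C; methods=nl_idx,hash,hash,hash

Selinger DP (subsets sized 1..n):
  {B}: scan cost=40, card=40
  {E}: scan cost=500, card=500
  {A}: scan cost=50, card=50
  {D}: scan cost=100, card=100
  {C}: scan cost=100, card=100
  {BE}: card=500; try (E,nl_idx)→900, (B,hash)→1480, (B,nl_idx)→4000, (E,merge)→5320, (B,merge)→5780, (E,hash)→9080 …(+2); best=900 via (E,nl_idx)
  {AE}: card=500; try (E,nl_idx)→1000, (A,hash)→1600, (E,merge)→5400, (A,merge)→5850, (E,hash)→9100, (E,nl)→25050 …(+1); best=1000 via (E,nl_idx)
  {AD}: card=100; try (D,nl_idx)→500, (A,hash)→800, (D,merge)→1200, (A,merge)→1250, (D,hash)→1500, (D,nl)→5050 …(+1); best=500 via (D,nl_idx)
  {CD}: card=2500; try (D,hash)→1600, (C,hash)→1600, (D,merge)→1700, (C,merge)→1700, (D,nl_idx)→3300, (D,nl)→10100 …(+1); best=1600 via (D,hash)
  {ABE}: card=500; try (B,hash)→1980, (A,hash)→2000, (B,nl_idx)→4500, (A,merge)→6250, (B,merge)→6280, (B,nl)→21000 …(+1); best=1980 via (B,hash)
  {ADE}: card=1000; try (E,nl_idx)→2400, (D,hash)→2900, (D,nl_idx)→5500, (E,merge)→6300, (D,merge)→6800, (E,hash)→9600 …(+2); best=2400 via (E,nl_idx)
  {ACD}: card=2500; try (C,hash)→2000, (C,merge)→2100, (A,hash)→4700, (C,nl)→10500, (A,merge)→34450, (A,nl)→126600; best=2000 via (C,hash)
  {ABDE}: card=1000; try (D,hash)→3880, (B,hash)→3880, (D,nl_idx)→6480, (D,merge)→7780, (B,nl_idx)→9400, (B,merge)→13680 …(+2); best=3880 via (D,hash)
  {ACDE}: card=25000; try (C,hash)→4800, (E,hash)→13500, (C,merge)→14200, (E,merge)→39500, (E,nl_idx)→49500, (C,nl)→102400 …(+1); best=4800 via (C,hash)
  {ABCDE}: card=25000; try (C,hash)→6280, (C,merge)→15680, (B,hash)→30280, (C,nl)→103880, (B,nl_idx)→179800, (B,merge)→405080 …(+1); best=6280 via (C,hash)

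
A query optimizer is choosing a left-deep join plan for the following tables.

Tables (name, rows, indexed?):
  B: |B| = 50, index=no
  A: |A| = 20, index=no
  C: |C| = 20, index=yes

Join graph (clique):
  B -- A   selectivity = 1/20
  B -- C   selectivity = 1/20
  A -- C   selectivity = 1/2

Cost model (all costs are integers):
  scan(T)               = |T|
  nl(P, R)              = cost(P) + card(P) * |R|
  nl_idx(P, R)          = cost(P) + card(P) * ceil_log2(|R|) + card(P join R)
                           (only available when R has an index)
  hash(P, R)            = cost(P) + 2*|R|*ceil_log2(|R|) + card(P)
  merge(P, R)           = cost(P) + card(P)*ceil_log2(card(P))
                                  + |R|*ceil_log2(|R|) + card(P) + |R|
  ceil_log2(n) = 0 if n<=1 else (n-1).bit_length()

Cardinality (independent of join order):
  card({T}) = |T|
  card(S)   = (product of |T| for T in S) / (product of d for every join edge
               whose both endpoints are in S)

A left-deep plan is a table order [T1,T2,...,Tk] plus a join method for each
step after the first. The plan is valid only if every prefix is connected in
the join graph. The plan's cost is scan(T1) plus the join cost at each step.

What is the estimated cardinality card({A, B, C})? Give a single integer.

Tables in S: A(20), B(50), C(20)
Edges inside S: B-A(d=20), B-C(d=20), A-C(d=2)
numerator = 20 * 50 * 20 = 20000
denominator = 20 * 20 * 2 = 800
card(S) = 20000 / 800 = 25

25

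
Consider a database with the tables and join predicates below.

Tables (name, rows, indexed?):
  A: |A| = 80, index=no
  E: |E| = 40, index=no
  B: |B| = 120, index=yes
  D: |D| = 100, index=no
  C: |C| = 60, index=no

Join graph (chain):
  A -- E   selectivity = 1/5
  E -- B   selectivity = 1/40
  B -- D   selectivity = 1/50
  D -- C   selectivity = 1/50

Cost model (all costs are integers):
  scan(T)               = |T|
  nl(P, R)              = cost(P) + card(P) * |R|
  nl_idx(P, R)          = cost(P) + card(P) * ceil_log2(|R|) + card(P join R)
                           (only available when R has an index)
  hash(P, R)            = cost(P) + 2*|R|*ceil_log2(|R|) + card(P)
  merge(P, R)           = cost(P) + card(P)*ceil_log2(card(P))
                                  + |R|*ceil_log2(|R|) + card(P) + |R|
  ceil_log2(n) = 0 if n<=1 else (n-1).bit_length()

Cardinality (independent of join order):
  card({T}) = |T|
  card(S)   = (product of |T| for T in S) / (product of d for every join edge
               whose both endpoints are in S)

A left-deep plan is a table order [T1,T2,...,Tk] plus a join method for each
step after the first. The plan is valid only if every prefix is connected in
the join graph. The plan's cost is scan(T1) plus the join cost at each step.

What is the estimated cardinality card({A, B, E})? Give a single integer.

1920

Tables in S: A(80), B(120), E(40)
Edges inside S: A-E(d=5), E-B(d=40)
numerator = 80 * 120 * 40 = 384000
denominator = 5 * 40 = 200
card(S) = 384000 / 200 = 1920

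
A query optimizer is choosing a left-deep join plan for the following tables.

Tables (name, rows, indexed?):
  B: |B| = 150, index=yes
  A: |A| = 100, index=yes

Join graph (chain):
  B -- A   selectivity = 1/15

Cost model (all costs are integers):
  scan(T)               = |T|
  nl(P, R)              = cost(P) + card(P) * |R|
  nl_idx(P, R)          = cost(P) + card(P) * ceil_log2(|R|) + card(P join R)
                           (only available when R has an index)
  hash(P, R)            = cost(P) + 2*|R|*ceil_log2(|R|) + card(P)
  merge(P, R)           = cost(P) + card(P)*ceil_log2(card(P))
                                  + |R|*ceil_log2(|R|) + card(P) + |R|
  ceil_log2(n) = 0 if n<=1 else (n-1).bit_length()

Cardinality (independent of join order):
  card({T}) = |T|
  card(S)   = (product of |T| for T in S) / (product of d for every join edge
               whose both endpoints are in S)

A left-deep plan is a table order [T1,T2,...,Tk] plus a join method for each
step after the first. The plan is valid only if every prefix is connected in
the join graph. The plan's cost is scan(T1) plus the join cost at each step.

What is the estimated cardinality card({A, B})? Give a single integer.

1000

Tables in S: A(100), B(150)
Edges inside S: B-A(d=15)
numerator = 100 * 150 = 15000
denominator = 15 = 15
card(S) = 15000 / 15 = 1000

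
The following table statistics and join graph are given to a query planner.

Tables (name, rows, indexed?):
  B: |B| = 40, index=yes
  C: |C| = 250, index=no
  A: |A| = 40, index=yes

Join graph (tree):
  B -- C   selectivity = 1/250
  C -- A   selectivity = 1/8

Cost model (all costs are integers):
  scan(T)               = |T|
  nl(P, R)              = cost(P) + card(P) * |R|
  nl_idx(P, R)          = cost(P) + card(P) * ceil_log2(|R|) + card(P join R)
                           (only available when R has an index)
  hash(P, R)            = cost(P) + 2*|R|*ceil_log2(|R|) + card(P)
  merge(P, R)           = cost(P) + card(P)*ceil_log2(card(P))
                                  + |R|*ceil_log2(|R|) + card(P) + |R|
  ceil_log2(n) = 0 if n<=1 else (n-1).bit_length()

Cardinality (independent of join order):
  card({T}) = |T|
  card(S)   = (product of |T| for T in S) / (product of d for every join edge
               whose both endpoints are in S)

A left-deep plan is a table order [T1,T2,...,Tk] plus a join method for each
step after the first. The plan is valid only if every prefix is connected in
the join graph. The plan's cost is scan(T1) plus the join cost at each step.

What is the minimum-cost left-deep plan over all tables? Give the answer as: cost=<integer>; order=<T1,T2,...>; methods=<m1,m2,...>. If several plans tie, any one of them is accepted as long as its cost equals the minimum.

cost=1420; order=C,B,A; methods=hash,nl_idx

Selinger DP (subsets sized 1..n):
  {B}: scan cost=40, card=40
  {C}: scan cost=250, card=250
  {A}: scan cost=40, card=40
  {BC}: card=40; try (B,hash)→980, (B,nl_idx)→1790, (C,merge)→2570, (B,merge)→2780, (C,hash)→4080, (C,nl)→10040 …(+1); best=980 via (B,hash)
  {AC}: card=1250; try (A,hash)→980, (C,merge)→2570, (A,merge)→2780, (A,nl_idx)→3000, (C,hash)→4080, (C,nl)→10040 …(+1); best=980 via (A,hash)
  {ABC}: card=200; try (A,nl_idx)→1420, (A,hash)→1500, (A,merge)→1540, (A,nl)→2580, (B,hash)→2710, (B,nl_idx)→8680 …(+2); best=1420 via (A,nl_idx)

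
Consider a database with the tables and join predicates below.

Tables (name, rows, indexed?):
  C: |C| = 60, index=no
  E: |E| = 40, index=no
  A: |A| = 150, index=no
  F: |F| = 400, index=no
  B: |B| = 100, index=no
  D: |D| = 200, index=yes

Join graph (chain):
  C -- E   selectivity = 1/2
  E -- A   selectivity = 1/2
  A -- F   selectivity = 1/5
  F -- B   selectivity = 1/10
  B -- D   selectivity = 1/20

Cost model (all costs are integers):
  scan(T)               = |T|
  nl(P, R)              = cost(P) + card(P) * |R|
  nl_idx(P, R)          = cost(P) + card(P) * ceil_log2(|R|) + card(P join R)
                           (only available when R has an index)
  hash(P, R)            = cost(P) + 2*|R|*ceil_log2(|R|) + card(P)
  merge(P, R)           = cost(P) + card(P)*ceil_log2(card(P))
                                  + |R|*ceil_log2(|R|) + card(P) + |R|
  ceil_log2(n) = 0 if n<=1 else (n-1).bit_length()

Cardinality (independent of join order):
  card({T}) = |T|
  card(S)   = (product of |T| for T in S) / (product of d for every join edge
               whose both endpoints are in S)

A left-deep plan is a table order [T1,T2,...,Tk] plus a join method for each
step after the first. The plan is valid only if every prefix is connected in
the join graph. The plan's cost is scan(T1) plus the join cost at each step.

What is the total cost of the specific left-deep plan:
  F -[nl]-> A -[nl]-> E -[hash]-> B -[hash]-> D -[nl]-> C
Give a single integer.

1443185000

step 1: scan F: cost=400, card=400
step 2: join A via nl
    card(P join A) = 400*150/(5) = 12000
    cost = 400 + 400*150 = 60400
step 3: join E via nl
    card(P join E) = 12000*40/(2) = 240000
    cost = 60400 + 12000*40 = 540400
step 4: join B via hash
    card(P join B) = 240000*100/(10) = 2400000
    cost = 540400 + 2*100*7 + 240000 = 781800
step 5: join D via hash
    card(P join D) = 2400000*200/(20) = 24000000
    cost = 781800 + 2*200*8 + 2400000 = 3185000
step 6: join C via nl
    card(P join C) = 24000000*60/(2) = 720000000
    cost = 3185000 + 24000000*60 = 1443185000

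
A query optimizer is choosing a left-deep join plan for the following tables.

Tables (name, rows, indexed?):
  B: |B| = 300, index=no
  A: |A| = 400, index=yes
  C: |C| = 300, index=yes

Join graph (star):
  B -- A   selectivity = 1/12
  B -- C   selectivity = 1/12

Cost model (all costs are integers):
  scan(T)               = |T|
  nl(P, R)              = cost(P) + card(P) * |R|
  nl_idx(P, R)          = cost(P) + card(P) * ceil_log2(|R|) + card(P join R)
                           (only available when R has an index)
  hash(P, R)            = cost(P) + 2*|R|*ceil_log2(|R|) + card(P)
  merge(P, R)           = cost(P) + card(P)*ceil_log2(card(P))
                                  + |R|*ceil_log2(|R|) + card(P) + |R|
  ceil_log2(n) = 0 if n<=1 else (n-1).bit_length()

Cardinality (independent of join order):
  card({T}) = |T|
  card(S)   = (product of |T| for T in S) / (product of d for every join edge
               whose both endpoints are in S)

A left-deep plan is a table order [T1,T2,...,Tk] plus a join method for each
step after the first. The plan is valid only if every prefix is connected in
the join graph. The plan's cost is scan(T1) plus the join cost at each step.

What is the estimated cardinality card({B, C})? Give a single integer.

Tables in S: B(300), C(300)
Edges inside S: B-C(d=12)
numerator = 300 * 300 = 90000
denominator = 12 = 12
card(S) = 90000 / 12 = 7500

7500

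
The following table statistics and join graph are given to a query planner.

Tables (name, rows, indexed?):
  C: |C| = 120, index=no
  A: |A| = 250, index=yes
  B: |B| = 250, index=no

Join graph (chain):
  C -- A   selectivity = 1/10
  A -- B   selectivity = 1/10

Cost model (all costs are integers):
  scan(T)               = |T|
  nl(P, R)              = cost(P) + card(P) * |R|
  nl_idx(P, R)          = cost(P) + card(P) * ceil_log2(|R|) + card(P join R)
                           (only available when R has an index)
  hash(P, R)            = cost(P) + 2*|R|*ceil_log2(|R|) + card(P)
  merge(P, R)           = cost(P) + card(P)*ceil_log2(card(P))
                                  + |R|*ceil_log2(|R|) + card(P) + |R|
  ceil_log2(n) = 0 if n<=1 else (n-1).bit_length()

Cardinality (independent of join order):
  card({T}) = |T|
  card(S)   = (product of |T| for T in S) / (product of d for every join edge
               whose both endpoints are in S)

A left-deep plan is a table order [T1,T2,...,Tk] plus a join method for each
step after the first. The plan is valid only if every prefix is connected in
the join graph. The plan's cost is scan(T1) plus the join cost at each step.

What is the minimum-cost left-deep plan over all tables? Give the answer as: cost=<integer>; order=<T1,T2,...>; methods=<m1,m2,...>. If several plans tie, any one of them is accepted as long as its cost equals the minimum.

cost=9180; order=A,C,B; methods=hash,hash

Selinger DP (subsets sized 1..n):
  {C}: scan cost=120, card=120
  {A}: scan cost=250, card=250
  {B}: scan cost=250, card=250
  {AC}: card=3000; try (C,hash)→2180, (A,merge)→3330, (C,merge)→3460, (A,nl_idx)→4080, (A,hash)→4240, (A,nl)→30120 …(+1); best=2180 via (C,hash)
  {AB}: card=6250; try (B,hash)→4500, (A,hash)→4500, (B,merge)→4750, (A,merge)→4750, (A,nl_idx)→8500, (B,nl)→62750 …(+1); best=4500 via (B,hash)
  {ABC}: card=75000; try (B,hash)→9180, (C,hash)→12430, (B,merge)→43430, (C,merge)→92960, (B,nl)→752180, (C,nl)→754500; best=9180 via (B,hash)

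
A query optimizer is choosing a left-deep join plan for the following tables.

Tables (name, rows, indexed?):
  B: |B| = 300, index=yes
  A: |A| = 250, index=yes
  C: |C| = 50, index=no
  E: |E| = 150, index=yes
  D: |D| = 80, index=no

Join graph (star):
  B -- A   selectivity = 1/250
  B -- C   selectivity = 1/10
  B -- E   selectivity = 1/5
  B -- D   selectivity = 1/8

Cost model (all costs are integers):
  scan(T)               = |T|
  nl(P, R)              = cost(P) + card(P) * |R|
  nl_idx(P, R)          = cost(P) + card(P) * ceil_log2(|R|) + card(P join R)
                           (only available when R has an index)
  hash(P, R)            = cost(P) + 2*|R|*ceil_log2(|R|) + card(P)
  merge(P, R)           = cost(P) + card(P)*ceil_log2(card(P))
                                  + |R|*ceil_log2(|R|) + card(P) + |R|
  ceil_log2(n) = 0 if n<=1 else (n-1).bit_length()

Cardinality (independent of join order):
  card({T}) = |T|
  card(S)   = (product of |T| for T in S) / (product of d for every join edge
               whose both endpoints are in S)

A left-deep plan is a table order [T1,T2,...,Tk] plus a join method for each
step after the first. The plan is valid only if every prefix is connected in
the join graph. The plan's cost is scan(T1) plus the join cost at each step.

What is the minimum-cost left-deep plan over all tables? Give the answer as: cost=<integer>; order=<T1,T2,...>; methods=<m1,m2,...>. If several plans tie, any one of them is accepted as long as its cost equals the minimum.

cost=23720; order=A,B,C,D,E; methods=nl_idx,hash,hash,hash

Selinger DP (subsets sized 1..n):
  {B}: scan cost=300, card=300
  {A}: scan cost=250, card=250
  {C}: scan cost=50, card=50
  {E}: scan cost=150, card=150
  {D}: scan cost=80, card=80
  {AB}: card=300; try (B,nl_idx)→2800, (A,nl_idx)→3000, (A,hash)→4600, (B,merge)→5500, (A,merge)→5550, (B,hash)→5900 …(+2); best=2800 via (B,nl_idx)
  {BC}: card=1500; try (C,hash)→1200, (B,nl_idx)→2000, (B,merge)→3400, (C,merge)→3650, (B,hash)→5500, (B,nl)→15050 …(+1); best=1200 via (C,hash)
  {BE}: card=9000; try (E,hash)→3000, (B,merge)→4500, (E,merge)→4650, (B,hash)→5700, (B,nl_idx)→10500, (E,nl_idx)→11700 …(+2); best=3000 via (E,hash)
  {BD}: card=3000; try (D,hash)→1720, (B,merge)→3720, (B,nl_idx)→3800, (D,merge)→3940, (B,hash)→5560, (B,nl)→24080 …(+1); best=1720 via (D,hash)
  {ABC}: card=1500; try (C,hash)→3700, (C,merge)→6150, (A,hash)→6700, (A,nl_idx)→14700, (C,nl)→17800, (A,merge)→21450 …(+1); best=3700 via (C,hash)
  {ABE}: card=9000; try (E,hash)→5500, (E,merge)→7150, (E,nl_idx)→14200, (A,hash)→16000, (E,nl)→47800, (A,nl_idx)→84000 …(+2); best=5500 via (E,hash)
  {ABD}: card=3000; try (D,hash)→4220, (D,merge)→6440, (A,hash)→8720, (D,nl)→26800, (A,nl_idx)→28720, (A,merge)→42970 …(+1); best=4220 via (D,hash)
  {BCE}: card=45000; try (E,hash)→5100, (C,hash)→12600, (E,merge)→20550, (E,nl_idx)→58200, (C,merge)→138350, (E,nl)→226200 …(+1); best=5100 via (E,hash)
  {BCD}: card=15000; try (D,hash)→3820, (C,hash)→5320, (D,merge)→19840, (C,merge)→41070, (D,nl)→121200, (C,nl)→151720; best=3820 via (D,hash)
  {BDE}: card=90000; try (E,hash)→7120, (D,hash)→13120, (E,merge)→42070, (E,nl_idx)→115720, (D,merge)→138640, (E,nl)→451720 …(+1); best=7120 via (E,hash)
  {ABCE}: card=45000; try (E,hash)→7600, (C,hash)→15100, (E,merge)→23050, (A,hash)→54100, (E,nl_idx)→60700, (C,merge)→140850 …(+5); best=7600 via (E,hash)
  {ABCD}: card=15000; try (D,hash)→6320, (C,hash)→7820, (D,merge)→22340, (A,hash)→22820, (C,merge)→43570, (D,nl)→123700 …(+4); best=6320 via (D,hash)
  {ABDE}: card=90000; try (E,hash)→9620, (D,hash)→15620, (E,merge)→44570, (A,hash)→101120, (E,nl_idx)→118220, (D,merge)→141140 …(+5); best=9620 via (E,hash)
  {BCDE}: card=450000; try (E,hash)→21220, (D,hash)→51220, (C,hash)→97720, (E,merge)→230170, (E,nl_idx)→573820, (D,merge)→770740 …(+4); best=21220 via (E,hash)
  {ABCDE}: card=450000; try (E,hash)→23720, (D,hash)→53720, (C,hash)→100220, (E,merge)→232670, (A,hash)→475220, (E,nl_idx)→576320 …(+8); best=23720 via (E,hash)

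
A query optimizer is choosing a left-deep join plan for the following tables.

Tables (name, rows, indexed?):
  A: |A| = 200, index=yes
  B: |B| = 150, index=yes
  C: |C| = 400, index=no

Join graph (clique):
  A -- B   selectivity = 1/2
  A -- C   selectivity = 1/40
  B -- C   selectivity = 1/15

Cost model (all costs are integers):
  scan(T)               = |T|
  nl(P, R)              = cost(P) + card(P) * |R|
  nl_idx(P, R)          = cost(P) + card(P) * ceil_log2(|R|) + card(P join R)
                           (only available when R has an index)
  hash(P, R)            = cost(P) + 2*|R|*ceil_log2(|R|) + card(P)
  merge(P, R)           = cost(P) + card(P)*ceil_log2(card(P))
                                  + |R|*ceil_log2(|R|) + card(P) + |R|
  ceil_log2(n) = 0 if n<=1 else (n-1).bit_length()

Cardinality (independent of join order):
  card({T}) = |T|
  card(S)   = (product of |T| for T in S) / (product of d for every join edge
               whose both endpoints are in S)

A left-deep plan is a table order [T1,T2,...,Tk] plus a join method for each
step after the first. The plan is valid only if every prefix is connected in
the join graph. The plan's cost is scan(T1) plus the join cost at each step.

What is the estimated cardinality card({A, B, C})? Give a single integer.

Tables in S: A(200), B(150), C(400)
Edges inside S: A-B(d=2), A-C(d=40), B-C(d=15)
numerator = 200 * 150 * 400 = 12000000
denominator = 2 * 40 * 15 = 1200
card(S) = 12000000 / 1200 = 10000

10000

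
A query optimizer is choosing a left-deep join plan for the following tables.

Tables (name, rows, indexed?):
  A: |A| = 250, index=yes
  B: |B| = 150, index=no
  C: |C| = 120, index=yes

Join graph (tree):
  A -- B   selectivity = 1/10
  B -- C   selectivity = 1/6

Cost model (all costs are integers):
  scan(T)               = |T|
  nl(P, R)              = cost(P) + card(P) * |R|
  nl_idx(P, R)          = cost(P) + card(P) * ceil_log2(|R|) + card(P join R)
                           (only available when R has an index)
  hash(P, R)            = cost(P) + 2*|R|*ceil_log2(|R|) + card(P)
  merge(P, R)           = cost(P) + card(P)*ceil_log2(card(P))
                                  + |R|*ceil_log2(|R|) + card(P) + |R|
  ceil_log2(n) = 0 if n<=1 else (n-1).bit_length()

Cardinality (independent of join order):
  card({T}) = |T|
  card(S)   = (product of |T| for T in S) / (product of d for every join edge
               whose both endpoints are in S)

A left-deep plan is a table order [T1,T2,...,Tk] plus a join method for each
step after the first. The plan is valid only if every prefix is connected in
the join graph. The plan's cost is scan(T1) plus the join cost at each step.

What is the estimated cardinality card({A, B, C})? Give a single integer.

Tables in S: A(250), B(150), C(120)
Edges inside S: A-B(d=10), B-C(d=6)
numerator = 250 * 150 * 120 = 4500000
denominator = 10 * 6 = 60
card(S) = 4500000 / 60 = 75000

75000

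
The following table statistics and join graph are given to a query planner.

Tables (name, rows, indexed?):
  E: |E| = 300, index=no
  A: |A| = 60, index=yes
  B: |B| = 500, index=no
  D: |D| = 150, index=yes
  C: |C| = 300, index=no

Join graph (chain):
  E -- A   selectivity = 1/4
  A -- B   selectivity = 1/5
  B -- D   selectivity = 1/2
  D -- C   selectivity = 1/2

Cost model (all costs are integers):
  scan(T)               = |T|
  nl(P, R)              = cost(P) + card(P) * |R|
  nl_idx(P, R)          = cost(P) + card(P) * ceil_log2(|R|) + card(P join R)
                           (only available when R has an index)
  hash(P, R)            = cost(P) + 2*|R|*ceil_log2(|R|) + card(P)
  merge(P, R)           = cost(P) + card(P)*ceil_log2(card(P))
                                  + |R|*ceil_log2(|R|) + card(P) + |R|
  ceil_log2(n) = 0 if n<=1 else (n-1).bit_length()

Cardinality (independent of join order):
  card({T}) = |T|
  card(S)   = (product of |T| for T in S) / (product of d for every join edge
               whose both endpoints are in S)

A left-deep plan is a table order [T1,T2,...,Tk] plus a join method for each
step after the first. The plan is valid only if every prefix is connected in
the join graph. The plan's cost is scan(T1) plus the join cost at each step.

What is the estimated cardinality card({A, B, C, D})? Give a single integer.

67500000

Tables in S: A(60), B(500), C(300), D(150)
Edges inside S: A-B(d=5), B-D(d=2), D-C(d=2)
numerator = 60 * 500 * 300 * 150 = 1350000000
denominator = 5 * 2 * 2 = 20
card(S) = 1350000000 / 20 = 67500000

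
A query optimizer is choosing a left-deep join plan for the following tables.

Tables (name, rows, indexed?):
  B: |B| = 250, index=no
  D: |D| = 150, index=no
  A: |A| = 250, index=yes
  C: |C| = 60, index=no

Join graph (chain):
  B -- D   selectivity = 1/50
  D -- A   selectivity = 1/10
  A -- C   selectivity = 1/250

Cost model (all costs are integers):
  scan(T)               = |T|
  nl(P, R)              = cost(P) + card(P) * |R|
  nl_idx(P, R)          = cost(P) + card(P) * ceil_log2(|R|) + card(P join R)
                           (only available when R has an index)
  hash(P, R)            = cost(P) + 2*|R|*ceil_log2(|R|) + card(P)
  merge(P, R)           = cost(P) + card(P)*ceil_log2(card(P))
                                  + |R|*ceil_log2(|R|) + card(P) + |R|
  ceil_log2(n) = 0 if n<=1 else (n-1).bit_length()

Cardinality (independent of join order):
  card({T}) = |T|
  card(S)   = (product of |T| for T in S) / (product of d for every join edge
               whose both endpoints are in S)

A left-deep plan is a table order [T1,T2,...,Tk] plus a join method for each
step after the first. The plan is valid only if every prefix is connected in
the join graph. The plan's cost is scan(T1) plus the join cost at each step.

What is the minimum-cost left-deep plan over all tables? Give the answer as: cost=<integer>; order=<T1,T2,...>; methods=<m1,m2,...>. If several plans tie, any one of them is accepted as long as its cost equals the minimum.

Selinger DP (subsets sized 1..n):
  {B}: scan cost=250, card=250
  {D}: scan cost=150, card=150
  {A}: scan cost=250, card=250
  {C}: scan cost=60, card=60
  {BD}: card=750; try (D,hash)→2900, (B,merge)→3750, (D,merge)→3850, (B,hash)→4300, (B,nl)→37650, (D,nl)→37750; best=2900 via (D,hash)
  {AD}: card=3750; try (D,hash)→2900, (A,merge)→3750, (D,merge)→3850, (A,hash)→4300, (A,nl_idx)→5100, (A,nl)→37650 …(+1); best=2900 via (D,hash)
  {AC}: card=60; try (A,nl_idx)→600, (C,hash)→1220, (A,merge)→2730, (C,merge)→2920, (A,hash)→4120, (A,nl)→15060 …(+1); best=600 via (A,nl_idx)
  {ABD}: card=18750; try (A,hash)→7650, (B,hash)→10650, (A,merge)→13400, (A,nl_idx)→27650, (B,merge)→53900, (A,nl)→190400 …(+1); best=7650 via (A,hash)
  {ACD}: card=900; try (D,merge)→2370, (D,hash)→3060, (C,hash)→7370, (D,nl)→9600, (C,merge)→52070, (C,nl)→227900; best=2370 via (D,merge)
  {ABCD}: card=4500; try (B,hash)→7270, (B,merge)→14520, (C,hash)→27120, (B,nl)→227370, (C,merge)→308070, (C,nl)→1132650; best=7270 via (B,hash)

cost=7270; order=C,A,D,B; methods=nl_idx,merge,hash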